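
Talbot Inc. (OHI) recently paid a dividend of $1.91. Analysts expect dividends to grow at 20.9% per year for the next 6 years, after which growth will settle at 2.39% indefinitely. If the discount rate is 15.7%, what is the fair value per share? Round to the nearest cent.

$32.53

Two-stage DDM. Project D₁…D_6 at 0.209, terminal growth 0.0239, discount at r = 0.157.
D_1 = 2.3092
D_2 = 2.7918
D_3 = 3.3753
D_4 = 4.0807
D_5 = 4.9336
D_6 = 5.9647
Terminal value at t=6: TV = D_7/(r−g) = 6.1073/(0.157−0.0239) = 45.8850
P₀ = 2.3092/(1+0.157)^1 + 2.7918/(1+0.157)^2 + 3.3753/(1+0.157)^3 + 4.0807/(1+0.157)^4 + 4.9336/(1+0.157)^5 + 5.9647/(1+0.157)^6 + 45.8850/(1+0.157)^6 = 32.5320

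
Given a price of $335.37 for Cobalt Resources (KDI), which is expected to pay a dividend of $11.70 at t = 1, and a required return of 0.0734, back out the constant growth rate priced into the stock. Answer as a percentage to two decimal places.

From P₀ = D₁/(r − g), the implied growth is g = r − D₁/P₀.
g = 0.0734 − 11.70/335.37 = 0.0734 − 0.03489 = 0.03851

3.85%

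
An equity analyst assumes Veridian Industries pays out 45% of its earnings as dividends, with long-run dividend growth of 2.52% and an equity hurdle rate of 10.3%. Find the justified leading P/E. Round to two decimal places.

5.78

Justified leading P/E = b/(r−g) = 0.45/(0.103−0.0252) = 5.7841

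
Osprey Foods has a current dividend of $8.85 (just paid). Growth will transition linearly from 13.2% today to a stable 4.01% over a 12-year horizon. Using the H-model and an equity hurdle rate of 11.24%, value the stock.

H-model: P₀ = D₀[(1+g_L) + H(g_S−g_L)]/(r−g_L), with H = 12/2 = 6.
P₀ = 8.85 × [(1+0.0401) + 6×(0.132−0.0401)] / (0.1124−0.0401)
   = 8.85 × 1.5915 / 0.0723 = 194.8102

$194.81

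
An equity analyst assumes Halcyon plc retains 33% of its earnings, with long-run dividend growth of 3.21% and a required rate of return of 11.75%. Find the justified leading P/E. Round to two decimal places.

Payout ratio b = 1 − 0.33 = 0.67.
Justified leading P/E = b/(r−g) = 0.67/(0.1175−0.0321) = 7.8454

7.85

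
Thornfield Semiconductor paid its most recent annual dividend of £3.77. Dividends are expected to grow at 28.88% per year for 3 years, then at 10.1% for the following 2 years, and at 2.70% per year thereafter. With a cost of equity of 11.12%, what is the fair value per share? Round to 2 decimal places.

£97.36

Three-stage DDM. Project D₁…D_5; terminal Gordon value at t=5 with g = 0.027; discount at r = 0.1112.
D_1 = 4.8588
D_2 = 6.2620
D_3 = 8.0705
D_4 = 8.8856
D_5 = 9.7830
TV_5 = 10.0472/(0.1112−0.027) = 119.3249
P₀ = Σ Dₜ/(1+r)ᵗ + TV_5/(1+r)^5 = 97.3603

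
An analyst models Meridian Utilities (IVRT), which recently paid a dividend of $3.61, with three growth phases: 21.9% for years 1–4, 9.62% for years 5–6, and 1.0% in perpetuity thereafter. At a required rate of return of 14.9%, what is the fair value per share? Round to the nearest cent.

$55.55

Three-stage DDM. Project D₁…D_6; terminal Gordon value at t=6 with g = 0.01; discount at r = 0.149.
D_1 = 4.4006
D_2 = 5.3643
D_3 = 6.5391
D_4 = 7.9712
D_5 = 8.7380
D_6 = 9.5786
TV_6 = 9.6744/(0.149−0.01) = 69.5998
P₀ = Σ Dₜ/(1+r)ᵗ + TV_6/(1+r)^6 = 55.5508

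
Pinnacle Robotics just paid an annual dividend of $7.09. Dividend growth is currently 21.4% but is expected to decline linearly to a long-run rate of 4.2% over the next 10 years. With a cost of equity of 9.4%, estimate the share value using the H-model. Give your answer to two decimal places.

H-model: P₀ = D₀[(1+g_L) + H(g_S−g_L)]/(r−g_L), with H = 10/2 = 5.
P₀ = 7.09 × [(1+0.042) + 5×(0.214−0.042)] / (0.094−0.042)
   = 7.09 × 1.9020 / 0.052 = 259.3304

$259.33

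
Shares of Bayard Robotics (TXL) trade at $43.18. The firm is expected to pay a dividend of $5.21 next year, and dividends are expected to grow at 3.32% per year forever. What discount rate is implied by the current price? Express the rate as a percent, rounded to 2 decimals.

Rearranging the constant-growth DDM: r = D₁/P₀ + g.
r = 5.2100 / 43.18 + 0.0332 = 0.12066 + 0.0332 = 0.15386

15.39%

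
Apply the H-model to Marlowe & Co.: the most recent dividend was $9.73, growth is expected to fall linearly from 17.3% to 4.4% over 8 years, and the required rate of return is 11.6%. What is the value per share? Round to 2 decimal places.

$210.82

H-model: P₀ = D₀[(1+g_L) + H(g_S−g_L)]/(r−g_L), with H = 8/2 = 4.
P₀ = 9.73 × [(1+0.044) + 4×(0.173−0.044)] / (0.116−0.044)
   = 9.73 × 1.5600 / 0.072 = 210.8167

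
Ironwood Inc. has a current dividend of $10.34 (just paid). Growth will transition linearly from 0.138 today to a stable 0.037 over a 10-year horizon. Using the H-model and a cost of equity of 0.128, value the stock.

H-model: P₀ = D₀[(1+g_L) + H(g_S−g_L)]/(r−g_L), with H = 10/2 = 5.
P₀ = 10.34 × [(1+0.037) + 5×(0.138−0.037)] / (0.128−0.037)
   = 10.34 × 1.5420 / 0.091 = 175.2119

$175.21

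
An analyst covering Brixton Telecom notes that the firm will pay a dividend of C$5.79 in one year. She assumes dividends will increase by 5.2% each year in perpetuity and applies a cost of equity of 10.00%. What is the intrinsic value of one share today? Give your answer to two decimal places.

Gordon growth model: P₀ = D₁/(r − g), with D₁ = 5.79 given directly.
P₀ = 5.7900 / (0.1 − 0.052) = 5.7900 / 0.048 = 120.6250

C$120.62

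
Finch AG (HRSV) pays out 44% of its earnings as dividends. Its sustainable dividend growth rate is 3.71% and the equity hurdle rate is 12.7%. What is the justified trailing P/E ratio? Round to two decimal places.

5.08

Justified trailing P/E = b(1+g)/(r−g) = 0.44×(1+0.0371)/(0.127−0.0371) = 5.0759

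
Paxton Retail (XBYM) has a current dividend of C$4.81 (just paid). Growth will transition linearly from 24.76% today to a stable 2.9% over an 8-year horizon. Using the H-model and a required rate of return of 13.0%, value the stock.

C$90.65

H-model: P₀ = D₀[(1+g_L) + H(g_S−g_L)]/(r−g_L), with H = 8/2 = 4.
P₀ = 4.81 × [(1+0.029) + 4×(0.2476−0.029)] / (0.13−0.029)
   = 4.81 × 1.9034 / 0.101 = 90.6471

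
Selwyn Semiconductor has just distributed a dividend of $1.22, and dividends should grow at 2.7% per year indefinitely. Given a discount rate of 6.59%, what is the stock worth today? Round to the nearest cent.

$32.21

Gordon growth model: P₀ = D₁/(r − g). D₁ = 1.22 × (1 + 0.027) = 1.2529.
P₀ = 1.2529 / (0.0659 − 0.027) = 1.2529 / 0.0389 = 32.2093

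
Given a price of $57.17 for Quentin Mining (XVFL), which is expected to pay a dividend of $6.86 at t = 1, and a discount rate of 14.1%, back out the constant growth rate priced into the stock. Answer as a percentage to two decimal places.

From P₀ = D₁/(r − g), the implied growth is g = r − D₁/P₀.
g = 0.141 − 6.86/57.17 = 0.141 − 0.11999 = 0.02101

2.10%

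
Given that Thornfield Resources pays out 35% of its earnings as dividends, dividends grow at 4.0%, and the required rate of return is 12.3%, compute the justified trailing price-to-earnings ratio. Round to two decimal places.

4.39

Justified trailing P/E = b(1+g)/(r−g) = 0.35×(1+0.04)/(0.123−0.04) = 4.3855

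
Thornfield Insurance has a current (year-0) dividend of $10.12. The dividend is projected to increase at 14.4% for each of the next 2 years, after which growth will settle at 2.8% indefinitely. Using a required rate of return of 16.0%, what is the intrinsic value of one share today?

$96.48

Two-stage DDM. Project D₁…D_2 at 0.144, terminal growth 0.028, discount at r = 0.16.
D_1 = 11.5773
D_2 = 13.2444
Terminal value at t=2: TV = D_3/(r−g) = 13.6153/(0.16−0.028) = 103.1458
P₀ = 11.5773/(1+0.16)^1 + 13.2444/(1+0.16)^2 + 103.1458/(1+0.16)^2 = 96.4773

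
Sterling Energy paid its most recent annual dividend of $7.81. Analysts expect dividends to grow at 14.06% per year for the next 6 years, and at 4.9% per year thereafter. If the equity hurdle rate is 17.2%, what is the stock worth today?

$99.25

Two-stage DDM. Project D₁…D_6 at 0.1406, terminal growth 0.049, discount at r = 0.172.
D_1 = 8.9081
D_2 = 10.1606
D_3 = 11.5891
D_4 = 13.2186
D_5 = 15.0771
D_6 = 17.1969
Terminal value at t=6: TV = D_7/(r−g) = 18.0396/(0.172−0.049) = 146.6634
P₀ = 8.9081/(1+0.172)^1 + 10.1606/(1+0.172)^2 + 11.5891/(1+0.172)^3 + 13.2186/(1+0.172)^4 + 15.0771/(1+0.172)^5 + 17.1969/(1+0.172)^6 + 146.6634/(1+0.172)^6 = 99.2490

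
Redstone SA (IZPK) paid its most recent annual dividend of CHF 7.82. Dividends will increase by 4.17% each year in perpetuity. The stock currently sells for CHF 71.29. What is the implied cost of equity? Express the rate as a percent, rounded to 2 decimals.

15.60%

Rearranging the constant-growth DDM: r = D₁/P₀ + g.
D₁ = 7.82 × (1 + 0.0417) = 8.1461.
r = 8.1461 / 71.29 + 0.0417 = 0.11427 + 0.0417 = 0.15597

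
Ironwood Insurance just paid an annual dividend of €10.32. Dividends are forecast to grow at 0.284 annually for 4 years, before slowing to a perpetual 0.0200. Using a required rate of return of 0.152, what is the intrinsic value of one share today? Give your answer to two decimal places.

€177.61

Two-stage DDM. Project D₁…D_4 at 0.284, terminal growth 0.02, discount at r = 0.152.
D_1 = 13.2509
D_2 = 17.0141
D_3 = 21.8461
D_4 = 28.0504
Terminal value at t=4: TV = D_5/(r−g) = 28.6115/(0.152−0.02) = 216.7535
P₀ = 13.2509/(1+0.152)^1 + 17.0141/(1+0.152)^2 + 21.8461/(1+0.152)^3 + 28.0504/(1+0.152)^4 + 216.7535/(1+0.152)^4 = 177.6105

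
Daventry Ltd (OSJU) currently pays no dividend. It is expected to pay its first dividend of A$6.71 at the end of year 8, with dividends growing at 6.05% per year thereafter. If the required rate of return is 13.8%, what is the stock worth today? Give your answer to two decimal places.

A$35.03

Deferred-dividend DDM. At t=7 the remaining stream is a growing perpetuity with first payment D_8 = 6.71.
V_7 = D_8/(r−g) = 6.71/(0.138−0.0605) = 86.5806
P₀ = V_7/(1+r)^7 = 86.5806/(1+0.138)^7 = 35.0288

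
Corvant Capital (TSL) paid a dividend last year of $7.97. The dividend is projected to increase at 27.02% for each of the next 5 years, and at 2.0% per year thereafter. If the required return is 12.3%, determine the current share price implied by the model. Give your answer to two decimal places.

Two-stage DDM. Project D₁…D_5 at 0.2702, terminal growth 0.02, discount at r = 0.123.
D_1 = 10.1235
D_2 = 12.8589
D_3 = 16.3333
D_4 = 20.7466
D_5 = 26.3523
Terminal value at t=5: TV = D_6/(r−g) = 26.8794/(0.123−0.02) = 260.9647
P₀ = 10.1235/(1+0.123)^1 + 12.8589/(1+0.123)^2 + 16.3333/(1+0.123)^3 + 20.7466/(1+0.123)^4 + 26.3523/(1+0.123)^5 + 260.9647/(1+0.123)^5 = 204.6537

$204.65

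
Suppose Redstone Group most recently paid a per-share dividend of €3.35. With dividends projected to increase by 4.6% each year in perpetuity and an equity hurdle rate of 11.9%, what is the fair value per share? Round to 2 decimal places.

€48.00

Gordon growth model: P₀ = D₁/(r − g). D₁ = 3.35 × (1 + 0.046) = 3.5041.
P₀ = 3.5041 / (0.119 − 0.046) = 3.5041 / 0.073 = 48.0014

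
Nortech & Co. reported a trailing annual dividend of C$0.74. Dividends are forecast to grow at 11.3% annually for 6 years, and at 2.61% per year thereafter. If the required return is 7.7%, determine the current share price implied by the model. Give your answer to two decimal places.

Two-stage DDM. Project D₁…D_6 at 0.113, terminal growth 0.0261, discount at r = 0.077.
D_1 = 0.8236
D_2 = 0.9167
D_3 = 1.0203
D_4 = 1.1356
D_5 = 1.2639
D_6 = 1.4067
Terminal value at t=6: TV = D_7/(r−g) = 1.4434/(0.077−0.0261) = 28.3579
P₀ = 0.8236/(1+0.077)^1 + 0.9167/(1+0.077)^2 + 1.0203/(1+0.077)^3 + 1.1356/(1+0.077)^4 + 1.2639/(1+0.077)^5 + 1.4067/(1+0.077)^6 + 28.3579/(1+0.077)^6 = 23.1604

C$23.16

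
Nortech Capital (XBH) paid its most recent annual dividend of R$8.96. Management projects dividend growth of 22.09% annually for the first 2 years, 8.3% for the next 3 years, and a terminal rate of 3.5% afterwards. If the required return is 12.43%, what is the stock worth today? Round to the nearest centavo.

R$159.17

Three-stage DDM. Project D₁…D_5; terminal Gordon value at t=5 with g = 0.035; discount at r = 0.1243.
D_1 = 10.9393
D_2 = 13.3557
D_3 = 14.4643
D_4 = 15.6648
D_5 = 16.9650
TV_5 = 17.5588/(0.1243−0.035) = 196.6267
P₀ = Σ Dₜ/(1+r)ᵗ + TV_5/(1+r)^5 = 159.1749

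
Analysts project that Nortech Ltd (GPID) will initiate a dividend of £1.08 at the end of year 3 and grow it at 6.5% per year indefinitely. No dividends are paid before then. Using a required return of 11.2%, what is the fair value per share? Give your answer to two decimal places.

£18.58

Deferred-dividend DDM. At t=2 the remaining stream is a growing perpetuity with first payment D_3 = 1.08.
V_2 = D_3/(r−g) = 1.08/(0.112−0.065) = 22.9787
P₀ = V_2/(1+r)^2 = 22.9787/(1+0.112)^2 = 18.5830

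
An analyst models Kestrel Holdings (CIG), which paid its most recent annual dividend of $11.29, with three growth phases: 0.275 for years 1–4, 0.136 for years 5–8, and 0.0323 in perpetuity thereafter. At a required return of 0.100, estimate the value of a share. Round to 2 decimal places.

$508.06

Three-stage DDM. Project D₁…D_8; terminal Gordon value at t=8 with g = 0.0323; discount at r = 0.1.
D_1 = 14.3947
D_2 = 18.3533
D_3 = 23.4005
D_4 = 29.8356
D_5 = 33.8932
D_6 = 38.5027
D_7 = 43.7391
D_8 = 49.6876
TV_8 = 51.2925/(0.1−0.0323) = 757.6441
P₀ = Σ Dₜ/(1+r)ᵗ + TV_8/(1+r)^8 = 508.0635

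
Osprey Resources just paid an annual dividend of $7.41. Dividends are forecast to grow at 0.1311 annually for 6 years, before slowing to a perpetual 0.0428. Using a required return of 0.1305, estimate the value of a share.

Two-stage DDM. Project D₁…D_6 at 0.1311, terminal growth 0.0428, discount at r = 0.1305.
D_1 = 8.3815
D_2 = 9.4803
D_3 = 10.7231
D_4 = 12.1289
D_5 = 13.7190
D_6 = 15.5176
Terminal value at t=6: TV = D_7/(r−g) = 16.1817/(0.1305−0.0428) = 184.5124
P₀ = 8.3815/(1+0.1305)^1 + 9.4803/(1+0.1305)^2 + 10.7231/(1+0.1305)^3 + 12.1289/(1+0.1305)^4 + 13.7190/(1+0.1305)^5 + 15.5176/(1+0.1305)^6 + 184.5124/(1+0.1305)^6 = 132.9325

$132.93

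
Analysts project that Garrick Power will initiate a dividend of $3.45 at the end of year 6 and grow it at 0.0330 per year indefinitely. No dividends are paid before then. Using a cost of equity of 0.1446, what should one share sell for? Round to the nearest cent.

$15.74

Deferred-dividend DDM. At t=5 the remaining stream is a growing perpetuity with first payment D_6 = 3.45.
V_5 = D_6/(r−g) = 3.45/(0.1446−0.033) = 30.9140
P₀ = V_5/(1+r)^5 = 30.9140/(1+0.1446)^5 = 15.7357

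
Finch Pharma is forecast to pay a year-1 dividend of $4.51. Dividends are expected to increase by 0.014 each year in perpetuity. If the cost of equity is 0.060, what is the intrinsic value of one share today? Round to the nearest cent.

$98.04

Gordon growth model: P₀ = D₁/(r − g), with D₁ = 4.51 given directly.
P₀ = 4.5100 / (0.06 − 0.014) = 4.5100 / 0.046 = 98.0435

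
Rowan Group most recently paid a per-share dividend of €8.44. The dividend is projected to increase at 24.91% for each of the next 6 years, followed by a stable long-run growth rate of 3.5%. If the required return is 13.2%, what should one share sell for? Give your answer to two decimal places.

€235.04

Two-stage DDM. Project D₁…D_6 at 0.2491, terminal growth 0.035, discount at r = 0.132.
D_1 = 10.5424
D_2 = 13.1685
D_3 = 16.4488
D_4 = 20.5462
D_5 = 25.6642
D_6 = 32.0572
Terminal value at t=6: TV = D_7/(r−g) = 33.1792/(0.132−0.035) = 342.0537
P₀ = 10.5424/(1+0.132)^1 + 13.1685/(1+0.132)^2 + 16.4488/(1+0.132)^3 + 20.5462/(1+0.132)^4 + 25.6642/(1+0.132)^5 + 32.0572/(1+0.132)^6 + 342.0537/(1+0.132)^6 = 235.0445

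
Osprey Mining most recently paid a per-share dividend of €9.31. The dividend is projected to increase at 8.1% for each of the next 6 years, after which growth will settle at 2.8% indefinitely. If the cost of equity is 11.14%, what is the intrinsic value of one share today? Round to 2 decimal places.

€147.91

Two-stage DDM. Project D₁…D_6 at 0.081, terminal growth 0.028, discount at r = 0.1114.
D_1 = 10.0641
D_2 = 10.8793
D_3 = 11.7605
D_4 = 12.7131
D_5 = 13.7429
D_6 = 14.8561
Terminal value at t=6: TV = D_7/(r−g) = 15.2720/(0.1114−0.028) = 183.1179
P₀ = 10.0641/(1+0.1114)^1 + 10.8793/(1+0.1114)^2 + 11.7605/(1+0.1114)^3 + 12.7131/(1+0.1114)^4 + 13.7429/(1+0.1114)^5 + 14.8561/(1+0.1114)^6 + 183.1179/(1+0.1114)^6 = 147.9142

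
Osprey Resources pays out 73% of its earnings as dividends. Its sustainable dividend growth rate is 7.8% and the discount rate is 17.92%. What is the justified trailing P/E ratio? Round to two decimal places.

7.78

Justified trailing P/E = b(1+g)/(r−g) = 0.73×(1+0.078)/(0.1792−0.078) = 7.7761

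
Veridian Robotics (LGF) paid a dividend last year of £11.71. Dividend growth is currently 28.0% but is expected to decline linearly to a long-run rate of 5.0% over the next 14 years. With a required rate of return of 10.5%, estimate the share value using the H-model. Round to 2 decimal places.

£566.34

H-model: P₀ = D₀[(1+g_L) + H(g_S−g_L)]/(r−g_L), with H = 14/2 = 7.
P₀ = 11.71 × [(1+0.05) + 7×(0.28−0.05)] / (0.105−0.05)
   = 11.71 × 2.6600 / 0.055 = 566.3382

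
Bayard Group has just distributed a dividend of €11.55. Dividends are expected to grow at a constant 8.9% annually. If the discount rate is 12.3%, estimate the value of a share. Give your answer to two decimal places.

Gordon growth model: P₀ = D₁/(r − g). D₁ = 11.55 × (1 + 0.089) = 12.5779.
P₀ = 12.5779 / (0.123 − 0.089) = 12.5779 / 0.034 = 369.9397

€369.94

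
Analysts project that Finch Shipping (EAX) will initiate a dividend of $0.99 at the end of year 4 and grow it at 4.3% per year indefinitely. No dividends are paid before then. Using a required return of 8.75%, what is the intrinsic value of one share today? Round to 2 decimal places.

Deferred-dividend DDM. At t=3 the remaining stream is a growing perpetuity with first payment D_4 = 0.99.
V_3 = D_4/(r−g) = 0.99/(0.0875−0.043) = 22.2472
P₀ = V_3/(1+r)^3 = 22.2472/(1+0.0875)^3 = 17.2977

$17.30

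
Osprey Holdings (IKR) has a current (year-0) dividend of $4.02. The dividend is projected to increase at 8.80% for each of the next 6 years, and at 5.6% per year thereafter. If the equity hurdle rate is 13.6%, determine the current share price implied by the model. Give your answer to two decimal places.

$61.75

Two-stage DDM. Project D₁…D_6 at 0.088, terminal growth 0.056, discount at r = 0.136.
D_1 = 4.3738
D_2 = 4.7587
D_3 = 5.1774
D_4 = 5.6330
D_5 = 6.1287
D_6 = 6.6681
Terminal value at t=6: TV = D_7/(r−g) = 7.0415/(0.136−0.056) = 88.0184
P₀ = 4.3738/(1+0.136)^1 + 4.7587/(1+0.136)^2 + 5.1774/(1+0.136)^3 + 5.6330/(1+0.136)^4 + 6.1287/(1+0.136)^5 + 6.6681/(1+0.136)^6 + 88.0184/(1+0.136)^6 = 61.7485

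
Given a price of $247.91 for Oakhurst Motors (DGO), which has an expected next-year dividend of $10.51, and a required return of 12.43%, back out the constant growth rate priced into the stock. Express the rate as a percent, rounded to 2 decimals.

From P₀ = D₁/(r − g), the implied growth is g = r − D₁/P₀.
g = 0.1243 − 10.51/247.91 = 0.1243 − 0.04239 = 0.08191

8.19%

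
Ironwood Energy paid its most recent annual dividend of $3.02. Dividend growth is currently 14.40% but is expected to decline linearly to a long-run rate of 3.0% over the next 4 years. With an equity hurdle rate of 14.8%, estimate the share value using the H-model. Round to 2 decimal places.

H-model: P₀ = D₀[(1+g_L) + H(g_S−g_L)]/(r−g_L), with H = 4/2 = 2.
P₀ = 3.02 × [(1+0.03) + 2×(0.144−0.03)] / (0.148−0.03)
   = 3.02 × 1.2580 / 0.118 = 32.1963

$32.20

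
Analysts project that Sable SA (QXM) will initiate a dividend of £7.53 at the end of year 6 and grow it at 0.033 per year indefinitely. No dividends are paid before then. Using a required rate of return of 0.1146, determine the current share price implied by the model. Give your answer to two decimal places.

Deferred-dividend DDM. At t=5 the remaining stream is a growing perpetuity with first payment D_6 = 7.53.
V_5 = D_6/(r−g) = 7.53/(0.1146−0.033) = 92.2794
P₀ = V_5/(1+r)^5 = 92.2794/(1+0.1146)^5 = 53.6426

£53.64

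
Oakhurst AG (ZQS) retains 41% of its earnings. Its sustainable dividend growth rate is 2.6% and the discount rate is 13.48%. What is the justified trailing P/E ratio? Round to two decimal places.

5.56

Payout ratio b = 1 − 0.41 = 0.59.
Justified trailing P/E = b(1+g)/(r−g) = 0.59×(1+0.026)/(0.1348−0.026) = 5.5638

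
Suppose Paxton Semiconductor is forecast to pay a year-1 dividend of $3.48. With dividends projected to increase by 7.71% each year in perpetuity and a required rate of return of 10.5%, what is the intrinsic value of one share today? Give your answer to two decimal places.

$124.73

Gordon growth model: P₀ = D₁/(r − g), with D₁ = 3.48 given directly.
P₀ = 3.4800 / (0.105 − 0.0771) = 3.4800 / 0.0279 = 124.7312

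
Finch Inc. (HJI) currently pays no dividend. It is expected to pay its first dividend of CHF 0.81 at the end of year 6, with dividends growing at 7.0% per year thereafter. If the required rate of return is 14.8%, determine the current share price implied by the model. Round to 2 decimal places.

Deferred-dividend DDM. At t=5 the remaining stream is a growing perpetuity with first payment D_6 = 0.81.
V_5 = D_6/(r−g) = 0.81/(0.148−0.07) = 10.3846
P₀ = V_5/(1+r)^5 = 10.3846/(1+0.148)^5 = 5.2081

CHF 5.21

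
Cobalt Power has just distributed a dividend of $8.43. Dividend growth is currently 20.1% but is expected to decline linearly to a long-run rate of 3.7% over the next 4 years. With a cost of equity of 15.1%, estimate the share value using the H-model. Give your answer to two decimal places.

H-model: P₀ = D₀[(1+g_L) + H(g_S−g_L)]/(r−g_L), with H = 4/2 = 2.
P₀ = 8.43 × [(1+0.037) + 2×(0.201−0.037)] / (0.151−0.037)
   = 8.43 × 1.3650 / 0.114 = 100.9382

$100.94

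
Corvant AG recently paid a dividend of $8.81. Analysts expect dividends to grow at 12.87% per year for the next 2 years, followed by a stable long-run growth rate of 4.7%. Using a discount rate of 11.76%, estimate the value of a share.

Two-stage DDM. Project D₁…D_2 at 0.1287, terminal growth 0.047, discount at r = 0.1176.
D_1 = 9.9438
D_2 = 11.2236
Terminal value at t=2: TV = D_3/(r−g) = 11.7511/(0.1176−0.047) = 166.4466
P₀ = 9.9438/(1+0.1176)^1 + 11.2236/(1+0.1176)^2 + 166.4466/(1+0.1176)^2 = 151.1441

$151.14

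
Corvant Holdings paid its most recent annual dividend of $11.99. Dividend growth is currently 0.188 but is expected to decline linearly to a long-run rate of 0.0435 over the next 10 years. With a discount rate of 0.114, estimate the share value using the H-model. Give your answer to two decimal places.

$300.35

H-model: P₀ = D₀[(1+g_L) + H(g_S−g_L)]/(r−g_L), with H = 10/2 = 5.
P₀ = 11.99 × [(1+0.0435) + 5×(0.188−0.0435)] / (0.114−0.0435)
   = 11.99 × 1.7660 / 0.0705 = 300.3452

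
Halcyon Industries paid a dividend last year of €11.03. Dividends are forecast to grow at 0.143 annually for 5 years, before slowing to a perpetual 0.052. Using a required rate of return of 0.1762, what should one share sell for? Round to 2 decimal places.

Two-stage DDM. Project D₁…D_5 at 0.143, terminal growth 0.052, discount at r = 0.1762.
D_1 = 12.6073
D_2 = 14.4101
D_3 = 16.4708
D_4 = 18.8261
D_5 = 21.5182
Terminal value at t=5: TV = D_6/(r−g) = 22.6372/(0.1762−0.052) = 182.2640
P₀ = 12.6073/(1+0.1762)^1 + 14.4101/(1+0.1762)^2 + 16.4708/(1+0.1762)^3 + 18.8261/(1+0.1762)^4 + 21.5182/(1+0.1762)^5 + 182.2640/(1+0.1762)^5 = 131.6166

€131.62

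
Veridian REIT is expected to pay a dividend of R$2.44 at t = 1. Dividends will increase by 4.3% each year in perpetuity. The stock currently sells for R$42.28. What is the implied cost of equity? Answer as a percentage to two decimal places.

Rearranging the constant-growth DDM: r = D₁/P₀ + g.
r = 2.4400 / 42.28 + 0.043 = 0.05771 + 0.043 = 0.10071

10.07%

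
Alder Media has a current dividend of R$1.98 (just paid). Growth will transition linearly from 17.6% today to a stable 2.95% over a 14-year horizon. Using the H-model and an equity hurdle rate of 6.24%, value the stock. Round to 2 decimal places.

R$123.67

H-model: P₀ = D₀[(1+g_L) + H(g_S−g_L)]/(r−g_L), with H = 14/2 = 7.
P₀ = 1.98 × [(1+0.0295) + 7×(0.176−0.0295)] / (0.0624−0.0295)
   = 1.98 × 2.0550 / 0.0329 = 123.6748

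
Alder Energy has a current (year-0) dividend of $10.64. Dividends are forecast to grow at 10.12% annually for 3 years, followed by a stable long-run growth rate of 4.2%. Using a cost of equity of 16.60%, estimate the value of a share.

$103.82

Two-stage DDM. Project D₁…D_3 at 0.1012, terminal growth 0.042, discount at r = 0.166.
D_1 = 11.7168
D_2 = 12.9025
D_3 = 14.2082
Terminal value at t=3: TV = D_4/(r−g) = 14.8050/(0.166−0.042) = 119.3950
P₀ = 11.7168/(1+0.166)^1 + 12.9025/(1+0.166)^2 + 14.2082/(1+0.166)^3 + 119.3950/(1+0.166)^3 = 103.8183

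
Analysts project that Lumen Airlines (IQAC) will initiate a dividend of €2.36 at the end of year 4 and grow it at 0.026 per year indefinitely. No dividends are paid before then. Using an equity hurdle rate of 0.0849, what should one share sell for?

€31.38

Deferred-dividend DDM. At t=3 the remaining stream is a growing perpetuity with first payment D_4 = 2.36.
V_3 = D_4/(r−g) = 2.36/(0.0849−0.026) = 40.0679
P₀ = V_3/(1+r)^3 = 40.0679/(1+0.0849)^3 = 31.3782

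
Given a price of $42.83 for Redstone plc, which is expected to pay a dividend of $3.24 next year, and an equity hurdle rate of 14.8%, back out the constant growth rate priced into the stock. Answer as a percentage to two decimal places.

7.24%

From P₀ = D₁/(r − g), the implied growth is g = r − D₁/P₀.
g = 0.148 − 3.24/42.83 = 0.148 − 0.07565 = 0.07235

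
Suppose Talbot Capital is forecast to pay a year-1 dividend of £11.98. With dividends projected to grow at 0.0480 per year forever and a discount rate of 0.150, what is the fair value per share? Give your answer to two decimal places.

Gordon growth model: P₀ = D₁/(r − g), with D₁ = 11.98 given directly.
P₀ = 11.9800 / (0.15 − 0.048) = 11.9800 / 0.102 = 117.4510

£117.45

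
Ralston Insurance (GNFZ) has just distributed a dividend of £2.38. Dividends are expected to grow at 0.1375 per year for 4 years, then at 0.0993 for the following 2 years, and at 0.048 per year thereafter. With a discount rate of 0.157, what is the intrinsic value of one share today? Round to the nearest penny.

Three-stage DDM. Project D₁…D_6; terminal Gordon value at t=6 with g = 0.048; discount at r = 0.157.
D_1 = 2.7072
D_2 = 3.0795
D_3 = 3.5029
D_4 = 3.9846
D_5 = 4.3802
D_6 = 4.8152
TV_6 = 5.0463/(0.157−0.048) = 46.2967
P₀ = Σ Dₜ/(1+r)ᵗ + TV_6/(1+r)^6 = 32.5452

£32.55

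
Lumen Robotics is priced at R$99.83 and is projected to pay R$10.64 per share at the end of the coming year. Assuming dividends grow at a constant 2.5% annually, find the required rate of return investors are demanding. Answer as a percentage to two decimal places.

Rearranging the constant-growth DDM: r = D₁/P₀ + g.
r = 10.6400 / 99.83 + 0.025 = 0.10658 + 0.025 = 0.13158

13.16%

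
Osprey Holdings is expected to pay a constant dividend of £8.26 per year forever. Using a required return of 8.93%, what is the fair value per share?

Zero-growth DDM (perpetuity): P₀ = D/r = 8.26 / 0.0893 = 92.4972

£92.50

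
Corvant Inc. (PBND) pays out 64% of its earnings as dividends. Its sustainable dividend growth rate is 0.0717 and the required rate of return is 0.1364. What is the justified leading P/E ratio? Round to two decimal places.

9.89

Justified leading P/E = b/(r−g) = 0.64/(0.1364−0.0717) = 9.8918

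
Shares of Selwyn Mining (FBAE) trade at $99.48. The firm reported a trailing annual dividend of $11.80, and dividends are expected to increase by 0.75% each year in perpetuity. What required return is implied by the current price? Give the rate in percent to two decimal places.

12.70%

Rearranging the constant-growth DDM: r = D₁/P₀ + g.
D₁ = 11.80 × (1 + 0.0075) = 11.8885.
r = 11.8885 / 99.48 + 0.0075 = 0.11951 + 0.0075 = 0.12701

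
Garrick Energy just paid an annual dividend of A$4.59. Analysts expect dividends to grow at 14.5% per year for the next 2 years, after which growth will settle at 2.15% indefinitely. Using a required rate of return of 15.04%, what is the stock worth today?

A$45.15

Two-stage DDM. Project D₁…D_2 at 0.145, terminal growth 0.0215, discount at r = 0.1504.
D_1 = 5.2555
D_2 = 6.0176
Terminal value at t=2: TV = D_3/(r−g) = 6.1470/(0.1504−0.0215) = 47.6880
P₀ = 5.2555/(1+0.1504)^1 + 6.0176/(1+0.1504)^2 + 47.6880/(1+0.1504)^2 = 45.1494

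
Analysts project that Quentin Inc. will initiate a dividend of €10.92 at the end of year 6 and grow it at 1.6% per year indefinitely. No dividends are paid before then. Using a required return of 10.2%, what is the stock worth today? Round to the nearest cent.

Deferred-dividend DDM. At t=5 the remaining stream is a growing perpetuity with first payment D_6 = 10.92.
V_5 = D_6/(r−g) = 10.92/(0.102−0.016) = 126.9767
P₀ = V_5/(1+r)^5 = 126.9767/(1+0.102)^5 = 78.1297

€78.13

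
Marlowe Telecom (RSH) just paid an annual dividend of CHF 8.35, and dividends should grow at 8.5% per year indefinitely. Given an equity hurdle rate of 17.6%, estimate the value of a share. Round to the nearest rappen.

CHF 99.56

Gordon growth model: P₀ = D₁/(r − g). D₁ = 8.35 × (1 + 0.085) = 9.0597.
P₀ = 9.0597 / (0.176 − 0.085) = 9.0597 / 0.091 = 99.5577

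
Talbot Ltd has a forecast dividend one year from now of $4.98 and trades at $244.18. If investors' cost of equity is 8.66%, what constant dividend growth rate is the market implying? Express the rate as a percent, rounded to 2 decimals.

6.62%

From P₀ = D₁/(r − g), the implied growth is g = r − D₁/P₀.
g = 0.0866 − 4.98/244.18 = 0.0866 − 0.02039 = 0.06621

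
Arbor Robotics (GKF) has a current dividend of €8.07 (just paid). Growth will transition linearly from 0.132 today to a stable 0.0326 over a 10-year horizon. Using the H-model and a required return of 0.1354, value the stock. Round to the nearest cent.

€120.08

H-model: P₀ = D₀[(1+g_L) + H(g_S−g_L)]/(r−g_L), with H = 10/2 = 5.
P₀ = 8.07 × [(1+0.0326) + 5×(0.132−0.0326)] / (0.1354−0.0326)
   = 8.07 × 1.5296 / 0.1028 = 120.0766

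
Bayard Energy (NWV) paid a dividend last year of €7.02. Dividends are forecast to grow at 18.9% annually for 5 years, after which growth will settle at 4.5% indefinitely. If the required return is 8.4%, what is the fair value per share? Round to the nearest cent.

Two-stage DDM. Project D₁…D_5 at 0.189, terminal growth 0.045, discount at r = 0.084.
D_1 = 8.3468
D_2 = 9.9243
D_3 = 11.8000
D_4 = 14.0302
D_5 = 16.6819
Terminal value at t=5: TV = D_6/(r−g) = 17.4326/(0.084−0.045) = 446.9903
P₀ = 8.3468/(1+0.084)^1 + 9.9243/(1+0.084)^2 + 11.8000/(1+0.084)^3 + 14.0302/(1+0.084)^4 + 16.6819/(1+0.084)^5 + 446.9903/(1+0.084)^5 = 345.3590

€345.36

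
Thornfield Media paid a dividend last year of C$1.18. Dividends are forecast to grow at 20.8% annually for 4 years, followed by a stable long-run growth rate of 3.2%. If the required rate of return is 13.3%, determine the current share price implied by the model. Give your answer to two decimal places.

Two-stage DDM. Project D₁…D_4 at 0.208, terminal growth 0.032, discount at r = 0.133.
D_1 = 1.4254
D_2 = 1.7219
D_3 = 2.0801
D_4 = 2.5128
Terminal value at t=4: TV = D_5/(r−g) = 2.5932/(0.133−0.032) = 25.6749
P₀ = 1.4254/(1+0.133)^1 + 1.7219/(1+0.133)^2 + 2.0801/(1+0.133)^3 + 2.5128/(1+0.133)^4 + 25.6749/(1+0.133)^4 = 21.1353

C$21.14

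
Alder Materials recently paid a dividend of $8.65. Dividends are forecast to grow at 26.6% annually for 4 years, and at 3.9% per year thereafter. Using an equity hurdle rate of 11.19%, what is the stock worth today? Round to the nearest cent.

Two-stage DDM. Project D₁…D_4 at 0.266, terminal growth 0.039, discount at r = 0.1119.
D_1 = 10.9509
D_2 = 13.8638
D_3 = 17.5516
D_4 = 22.2204
Terminal value at t=4: TV = D_5/(r−g) = 23.0869/(0.1119−0.039) = 316.6934
P₀ = 10.9509/(1+0.1119)^1 + 13.8638/(1+0.1119)^2 + 17.5516/(1+0.1119)^3 + 22.2204/(1+0.1119)^4 + 316.6934/(1+0.1119)^4 = 255.5614

$255.56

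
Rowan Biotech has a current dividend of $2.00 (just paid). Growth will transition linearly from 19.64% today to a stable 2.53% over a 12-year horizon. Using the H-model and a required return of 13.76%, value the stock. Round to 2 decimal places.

$36.54

H-model: P₀ = D₀[(1+g_L) + H(g_S−g_L)]/(r−g_L), with H = 12/2 = 6.
P₀ = 2.00 × [(1+0.0253) + 6×(0.1964−0.0253)] / (0.1376−0.0253)
   = 2.00 × 2.0519 / 0.1123 = 36.5432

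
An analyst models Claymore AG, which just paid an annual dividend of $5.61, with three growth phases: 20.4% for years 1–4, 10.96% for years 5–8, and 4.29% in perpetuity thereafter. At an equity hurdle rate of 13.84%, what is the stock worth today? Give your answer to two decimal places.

$121.40

Three-stage DDM. Project D₁…D_8; terminal Gordon value at t=8 with g = 0.0429; discount at r = 0.1384.
D_1 = 6.7544
D_2 = 8.1323
D_3 = 9.7913
D_4 = 11.7888
D_5 = 13.0808
D_6 = 14.5145
D_7 = 16.1053
D_8 = 17.8704
TV_8 = 18.6371/(0.1384−0.0429) = 195.1524
P₀ = Σ Dₜ/(1+r)ᵗ + TV_8/(1+r)^8 = 121.3954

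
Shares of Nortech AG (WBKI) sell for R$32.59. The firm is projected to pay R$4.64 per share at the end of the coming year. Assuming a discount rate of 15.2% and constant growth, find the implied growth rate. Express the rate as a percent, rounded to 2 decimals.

0.96%

From P₀ = D₁/(r − g), the implied growth is g = r − D₁/P₀.
g = 0.152 − 4.64/32.59 = 0.152 − 0.14237 = 0.00963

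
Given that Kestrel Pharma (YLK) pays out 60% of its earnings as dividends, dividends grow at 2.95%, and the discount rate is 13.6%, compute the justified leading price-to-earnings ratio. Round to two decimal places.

5.63

Justified leading P/E = b/(r−g) = 0.60/(0.136−0.0295) = 5.6338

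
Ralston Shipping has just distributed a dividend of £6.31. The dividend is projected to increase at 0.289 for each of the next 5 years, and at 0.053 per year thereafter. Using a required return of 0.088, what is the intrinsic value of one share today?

Two-stage DDM. Project D₁…D_5 at 0.289, terminal growth 0.053, discount at r = 0.088.
D_1 = 8.1336
D_2 = 10.4842
D_3 = 13.5141
D_4 = 17.4197
D_5 = 22.4540
Terminal value at t=5: TV = D_6/(r−g) = 23.6441/(0.088−0.053) = 675.5450
P₀ = 8.1336/(1+0.088)^1 + 10.4842/(1+0.088)^2 + 13.5141/(1+0.088)^3 + 17.4197/(1+0.088)^4 + 22.4540/(1+0.088)^5 + 675.5450/(1+0.088)^5 = 497.0935

£497.09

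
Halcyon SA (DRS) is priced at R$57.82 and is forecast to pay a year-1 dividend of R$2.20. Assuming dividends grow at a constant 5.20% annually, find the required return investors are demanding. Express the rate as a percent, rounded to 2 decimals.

9.00%

Rearranging the constant-growth DDM: r = D₁/P₀ + g.
r = 2.2000 / 57.82 + 0.052 = 0.03805 + 0.052 = 0.09005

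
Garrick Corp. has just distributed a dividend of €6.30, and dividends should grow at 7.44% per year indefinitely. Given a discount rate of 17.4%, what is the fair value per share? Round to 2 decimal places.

Gordon growth model: P₀ = D₁/(r − g). D₁ = 6.30 × (1 + 0.0744) = 6.7687.
P₀ = 6.7687 / (0.174 − 0.0744) = 6.7687 / 0.0996 = 67.9590

€67.96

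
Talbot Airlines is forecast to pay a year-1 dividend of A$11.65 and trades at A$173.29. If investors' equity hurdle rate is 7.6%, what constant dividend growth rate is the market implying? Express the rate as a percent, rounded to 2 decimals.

0.88%

From P₀ = D₁/(r − g), the implied growth is g = r − D₁/P₀.
g = 0.076 − 11.65/173.29 = 0.076 − 0.06723 = 0.00877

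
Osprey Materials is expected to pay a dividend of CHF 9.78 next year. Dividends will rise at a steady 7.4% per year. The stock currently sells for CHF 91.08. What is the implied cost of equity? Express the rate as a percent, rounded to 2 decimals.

18.14%

Rearranging the constant-growth DDM: r = D₁/P₀ + g.
r = 9.7800 / 91.08 + 0.074 = 0.10738 + 0.074 = 0.18138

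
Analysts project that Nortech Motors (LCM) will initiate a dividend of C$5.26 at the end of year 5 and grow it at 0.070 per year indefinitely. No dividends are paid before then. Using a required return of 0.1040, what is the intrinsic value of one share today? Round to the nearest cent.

Deferred-dividend DDM. At t=4 the remaining stream is a growing perpetuity with first payment D_5 = 5.26.
V_4 = D_5/(r−g) = 5.26/(0.104−0.07) = 154.7059
P₀ = V_4/(1+r)^4 = 154.7059/(1+0.104)^4 = 104.1431

C$104.14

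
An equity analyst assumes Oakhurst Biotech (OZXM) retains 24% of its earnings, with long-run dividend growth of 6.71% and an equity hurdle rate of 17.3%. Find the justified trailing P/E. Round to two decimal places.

Payout ratio b = 1 − 0.24 = 0.76.
Justified trailing P/E = b(1+g)/(r−g) = 0.76×(1+0.0671)/(0.173−0.0671) = 7.6581

7.66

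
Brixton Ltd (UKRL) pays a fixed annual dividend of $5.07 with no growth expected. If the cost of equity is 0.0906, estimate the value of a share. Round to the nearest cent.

$55.96

Zero-growth DDM (perpetuity): P₀ = D/r = 5.07 / 0.0906 = 55.9603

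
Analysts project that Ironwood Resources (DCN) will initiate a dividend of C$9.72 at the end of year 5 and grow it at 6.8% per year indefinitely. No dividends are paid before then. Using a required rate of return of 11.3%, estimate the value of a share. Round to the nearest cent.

C$140.76

Deferred-dividend DDM. At t=4 the remaining stream is a growing perpetuity with first payment D_5 = 9.72.
V_4 = D_5/(r−g) = 9.72/(0.113−0.068) = 216.0000
P₀ = V_4/(1+r)^4 = 216.0000/(1+0.113)^4 = 140.7580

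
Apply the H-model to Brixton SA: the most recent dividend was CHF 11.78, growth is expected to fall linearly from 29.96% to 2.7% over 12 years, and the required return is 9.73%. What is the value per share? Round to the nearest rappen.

H-model: P₀ = D₀[(1+g_L) + H(g_S−g_L)]/(r−g_L), with H = 12/2 = 6.
P₀ = 11.78 × [(1+0.027) + 6×(0.2996−0.027)] / (0.0973−0.027)
   = 11.78 × 2.6626 / 0.0703 = 446.1654

CHF 446.17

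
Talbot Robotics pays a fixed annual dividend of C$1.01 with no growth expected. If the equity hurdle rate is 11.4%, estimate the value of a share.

C$8.86

Zero-growth DDM (perpetuity): P₀ = D/r = 1.01 / 0.114 = 8.8596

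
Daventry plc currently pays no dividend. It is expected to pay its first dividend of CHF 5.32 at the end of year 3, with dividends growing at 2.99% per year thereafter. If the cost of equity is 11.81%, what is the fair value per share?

Deferred-dividend DDM. At t=2 the remaining stream is a growing perpetuity with first payment D_3 = 5.32.
V_2 = D_3/(r−g) = 5.32/(0.1181−0.0299) = 60.3175
P₀ = V_2/(1+r)^2 = 60.3175/(1+0.1181)^2 = 48.2483

CHF 48.25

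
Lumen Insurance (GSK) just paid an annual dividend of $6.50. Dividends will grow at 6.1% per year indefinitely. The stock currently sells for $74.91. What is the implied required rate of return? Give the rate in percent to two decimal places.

15.31%

Rearranging the constant-growth DDM: r = D₁/P₀ + g.
D₁ = 6.50 × (1 + 0.061) = 6.8965.
r = 6.8965 / 74.91 + 0.061 = 0.09206 + 0.061 = 0.15306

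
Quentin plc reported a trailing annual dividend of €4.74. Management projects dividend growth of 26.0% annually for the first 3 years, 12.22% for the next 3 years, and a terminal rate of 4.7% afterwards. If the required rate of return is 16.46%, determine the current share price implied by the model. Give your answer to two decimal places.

€81.23

Three-stage DDM. Project D₁…D_6; terminal Gordon value at t=6 with g = 0.047; discount at r = 0.1646.
D_1 = 5.9724
D_2 = 7.5252
D_3 = 9.4818
D_4 = 10.6405
D_5 = 11.9407
D_6 = 13.3999
TV_6 = 14.0297/(0.1646−0.047) = 119.2999
P₀ = Σ Dₜ/(1+r)ᵗ + TV_6/(1+r)^6 = 81.2251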